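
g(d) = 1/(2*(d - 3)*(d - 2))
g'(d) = -1/(2*(d - 3)*(d - 2)^2) - 1/(2*(d - 3)^2*(d - 2)) = (5/2 - d)/(d^4 - 10*d^3 + 37*d^2 - 60*d + 36)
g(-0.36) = 0.06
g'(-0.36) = 0.05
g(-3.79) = 0.01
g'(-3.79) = 0.00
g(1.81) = 2.21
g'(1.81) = 13.50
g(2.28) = -2.48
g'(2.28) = 5.41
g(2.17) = -3.54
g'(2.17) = 16.58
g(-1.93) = 0.03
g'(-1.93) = 0.01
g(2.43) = -2.04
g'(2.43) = 1.17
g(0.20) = 0.10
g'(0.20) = 0.09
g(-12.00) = 0.00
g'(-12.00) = 0.00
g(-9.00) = 0.00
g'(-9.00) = 0.00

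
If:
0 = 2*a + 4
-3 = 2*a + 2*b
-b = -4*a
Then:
No Solution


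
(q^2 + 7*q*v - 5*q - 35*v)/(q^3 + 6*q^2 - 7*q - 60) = (q^2 + 7*q*v - 5*q - 35*v)/(q^3 + 6*q^2 - 7*q - 60)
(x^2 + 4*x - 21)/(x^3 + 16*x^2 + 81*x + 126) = (x - 3)/(x^2 + 9*x + 18)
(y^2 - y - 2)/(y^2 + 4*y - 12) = (y + 1)/(y + 6)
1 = 1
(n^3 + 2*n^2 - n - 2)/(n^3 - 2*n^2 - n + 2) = (n + 2)/(n - 2)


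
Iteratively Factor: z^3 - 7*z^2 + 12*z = (z - 4)*(z^2 - 3*z) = z*(z - 4)*(z - 3)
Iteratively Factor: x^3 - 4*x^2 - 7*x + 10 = (x + 2)*(x^2 - 6*x + 5) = (x - 5)*(x + 2)*(x - 1)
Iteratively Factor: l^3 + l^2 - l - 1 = (l - 1)*(l^2 + 2*l + 1) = (l - 1)*(l + 1)*(l + 1)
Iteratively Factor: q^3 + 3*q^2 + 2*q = (q)*(q^2 + 3*q + 2) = q*(q + 1)*(q + 2)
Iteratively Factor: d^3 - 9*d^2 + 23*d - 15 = (d - 5)*(d^2 - 4*d + 3) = (d - 5)*(d - 1)*(d - 3)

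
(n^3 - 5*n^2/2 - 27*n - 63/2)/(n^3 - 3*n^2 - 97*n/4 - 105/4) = 2*(n + 3)/(2*n + 5)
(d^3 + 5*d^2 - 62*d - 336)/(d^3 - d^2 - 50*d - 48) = (d + 7)/(d + 1)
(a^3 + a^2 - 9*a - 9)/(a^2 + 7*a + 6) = (a^2 - 9)/(a + 6)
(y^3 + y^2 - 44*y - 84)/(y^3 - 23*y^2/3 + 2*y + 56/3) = 3*(y^2 + 8*y + 12)/(3*y^2 - 2*y - 8)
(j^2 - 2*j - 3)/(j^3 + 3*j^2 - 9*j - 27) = (j + 1)/(j^2 + 6*j + 9)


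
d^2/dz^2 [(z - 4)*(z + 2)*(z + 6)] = 6*z + 8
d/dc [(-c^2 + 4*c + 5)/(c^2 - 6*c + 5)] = 2/(c^2 - 2*c + 1)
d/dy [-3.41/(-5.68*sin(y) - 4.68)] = -19.3688*cos(y)/(5.68*sin(y) + 4.68)^2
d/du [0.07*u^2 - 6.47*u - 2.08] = 0.14*u - 6.47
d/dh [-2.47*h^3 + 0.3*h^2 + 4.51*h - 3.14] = -7.41*h^2 + 0.6*h + 4.51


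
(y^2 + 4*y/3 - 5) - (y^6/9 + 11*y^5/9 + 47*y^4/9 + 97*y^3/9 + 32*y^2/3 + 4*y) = -y^6/9 - 11*y^5/9 - 47*y^4/9 - 97*y^3/9 - 29*y^2/3 - 8*y/3 - 5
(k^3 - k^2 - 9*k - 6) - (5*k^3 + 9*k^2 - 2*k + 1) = -4*k^3 - 10*k^2 - 7*k - 7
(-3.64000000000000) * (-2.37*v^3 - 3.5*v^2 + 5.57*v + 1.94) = 8.6268*v^3 + 12.74*v^2 - 20.2748*v - 7.0616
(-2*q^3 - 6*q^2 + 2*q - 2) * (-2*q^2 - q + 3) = 4*q^5 + 14*q^4 - 4*q^3 - 16*q^2 + 8*q - 6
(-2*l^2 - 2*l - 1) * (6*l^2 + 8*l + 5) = -12*l^4 - 28*l^3 - 32*l^2 - 18*l - 5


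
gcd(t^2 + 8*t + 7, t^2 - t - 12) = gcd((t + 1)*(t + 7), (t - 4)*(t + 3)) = 1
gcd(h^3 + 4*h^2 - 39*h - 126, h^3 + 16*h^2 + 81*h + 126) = h^2 + 10*h + 21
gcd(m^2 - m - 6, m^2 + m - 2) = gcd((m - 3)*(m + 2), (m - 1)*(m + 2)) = m + 2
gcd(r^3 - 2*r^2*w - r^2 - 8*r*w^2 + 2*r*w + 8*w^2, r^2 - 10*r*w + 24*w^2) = r - 4*w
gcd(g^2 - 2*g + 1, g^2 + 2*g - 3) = g - 1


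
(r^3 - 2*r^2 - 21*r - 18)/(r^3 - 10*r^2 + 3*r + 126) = (r + 1)/(r - 7)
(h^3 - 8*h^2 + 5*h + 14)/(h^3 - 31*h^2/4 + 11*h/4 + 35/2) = 4*(h + 1)/(4*h + 5)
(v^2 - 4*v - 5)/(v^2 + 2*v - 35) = (v + 1)/(v + 7)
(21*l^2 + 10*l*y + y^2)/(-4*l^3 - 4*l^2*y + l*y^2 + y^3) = (21*l^2 + 10*l*y + y^2)/(-4*l^3 - 4*l^2*y + l*y^2 + y^3)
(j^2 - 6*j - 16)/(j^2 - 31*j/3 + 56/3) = 3*(j + 2)/(3*j - 7)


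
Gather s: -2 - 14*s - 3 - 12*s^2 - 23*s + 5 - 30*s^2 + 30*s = -42*s^2 - 7*s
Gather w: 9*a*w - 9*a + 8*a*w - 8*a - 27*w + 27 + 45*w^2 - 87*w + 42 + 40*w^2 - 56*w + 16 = -17*a + 85*w^2 + w*(17*a - 170) + 85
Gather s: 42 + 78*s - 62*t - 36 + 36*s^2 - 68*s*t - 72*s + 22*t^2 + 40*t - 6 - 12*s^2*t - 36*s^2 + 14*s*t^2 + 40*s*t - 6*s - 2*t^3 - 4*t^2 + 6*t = -12*s^2*t + s*(14*t^2 - 28*t) - 2*t^3 + 18*t^2 - 16*t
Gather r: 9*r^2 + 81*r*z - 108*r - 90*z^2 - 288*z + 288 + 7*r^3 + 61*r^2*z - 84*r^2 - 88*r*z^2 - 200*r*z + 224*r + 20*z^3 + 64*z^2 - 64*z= 7*r^3 + r^2*(61*z - 75) + r*(-88*z^2 - 119*z + 116) + 20*z^3 - 26*z^2 - 352*z + 288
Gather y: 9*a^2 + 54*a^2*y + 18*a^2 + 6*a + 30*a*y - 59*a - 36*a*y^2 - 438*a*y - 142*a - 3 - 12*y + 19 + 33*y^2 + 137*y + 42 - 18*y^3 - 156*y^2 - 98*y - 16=27*a^2 - 195*a - 18*y^3 + y^2*(-36*a - 123) + y*(54*a^2 - 408*a + 27) + 42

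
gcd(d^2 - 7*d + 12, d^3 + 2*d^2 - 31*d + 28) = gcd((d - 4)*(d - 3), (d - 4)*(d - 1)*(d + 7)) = d - 4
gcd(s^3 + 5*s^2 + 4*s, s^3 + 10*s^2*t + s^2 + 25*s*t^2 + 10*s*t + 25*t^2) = s + 1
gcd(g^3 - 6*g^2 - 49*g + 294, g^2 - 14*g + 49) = g - 7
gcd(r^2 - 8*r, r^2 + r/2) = r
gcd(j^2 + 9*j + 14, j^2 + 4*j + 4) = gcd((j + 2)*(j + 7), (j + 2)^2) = j + 2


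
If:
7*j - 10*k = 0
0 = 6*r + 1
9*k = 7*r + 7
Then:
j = 25/27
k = 35/54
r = -1/6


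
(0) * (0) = 0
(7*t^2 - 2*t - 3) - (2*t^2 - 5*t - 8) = 5*t^2 + 3*t + 5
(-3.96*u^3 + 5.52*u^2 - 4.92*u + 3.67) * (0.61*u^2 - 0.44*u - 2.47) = -2.4156*u^5 + 5.1096*u^4 + 4.3512*u^3 - 9.2309*u^2 + 10.5376*u - 9.0649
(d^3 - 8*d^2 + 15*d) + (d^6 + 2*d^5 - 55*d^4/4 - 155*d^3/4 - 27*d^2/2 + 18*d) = d^6 + 2*d^5 - 55*d^4/4 - 151*d^3/4 - 43*d^2/2 + 33*d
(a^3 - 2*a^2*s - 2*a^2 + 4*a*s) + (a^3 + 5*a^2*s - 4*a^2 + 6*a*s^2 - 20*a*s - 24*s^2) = 2*a^3 + 3*a^2*s - 6*a^2 + 6*a*s^2 - 16*a*s - 24*s^2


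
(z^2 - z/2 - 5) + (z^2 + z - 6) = 2*z^2 + z/2 - 11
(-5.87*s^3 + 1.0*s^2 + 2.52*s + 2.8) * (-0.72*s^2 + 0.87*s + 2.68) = 4.2264*s^5 - 5.8269*s^4 - 16.676*s^3 + 2.8564*s^2 + 9.1896*s + 7.504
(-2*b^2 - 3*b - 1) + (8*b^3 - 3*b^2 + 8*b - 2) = 8*b^3 - 5*b^2 + 5*b - 3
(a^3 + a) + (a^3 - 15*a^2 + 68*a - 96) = 2*a^3 - 15*a^2 + 69*a - 96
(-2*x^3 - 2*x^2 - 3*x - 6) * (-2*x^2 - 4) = 4*x^5 + 4*x^4 + 14*x^3 + 20*x^2 + 12*x + 24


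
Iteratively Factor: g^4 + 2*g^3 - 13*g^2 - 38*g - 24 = (g + 1)*(g^3 + g^2 - 14*g - 24) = (g + 1)*(g + 2)*(g^2 - g - 12) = (g - 4)*(g + 1)*(g + 2)*(g + 3)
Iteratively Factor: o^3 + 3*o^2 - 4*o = (o - 1)*(o^2 + 4*o) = o*(o - 1)*(o + 4)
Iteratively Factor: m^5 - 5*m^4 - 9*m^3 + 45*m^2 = (m)*(m^4 - 5*m^3 - 9*m^2 + 45*m) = m*(m + 3)*(m^3 - 8*m^2 + 15*m) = m^2*(m + 3)*(m^2 - 8*m + 15) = m^2*(m - 5)*(m + 3)*(m - 3)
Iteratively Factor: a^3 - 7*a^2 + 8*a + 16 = (a + 1)*(a^2 - 8*a + 16) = (a - 4)*(a + 1)*(a - 4)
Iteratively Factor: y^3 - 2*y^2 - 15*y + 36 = (y - 3)*(y^2 + y - 12) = (y - 3)*(y + 4)*(y - 3)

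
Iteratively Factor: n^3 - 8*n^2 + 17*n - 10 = (n - 1)*(n^2 - 7*n + 10) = (n - 5)*(n - 1)*(n - 2)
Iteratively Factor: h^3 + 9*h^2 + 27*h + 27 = (h + 3)*(h^2 + 6*h + 9) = (h + 3)^2*(h + 3)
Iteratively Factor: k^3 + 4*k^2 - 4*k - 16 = (k + 2)*(k^2 + 2*k - 8) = (k + 2)*(k + 4)*(k - 2)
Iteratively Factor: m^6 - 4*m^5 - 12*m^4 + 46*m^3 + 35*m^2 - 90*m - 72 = (m - 4)*(m^5 - 12*m^3 - 2*m^2 + 27*m + 18) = (m - 4)*(m + 3)*(m^4 - 3*m^3 - 3*m^2 + 7*m + 6) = (m - 4)*(m - 3)*(m + 3)*(m^3 - 3*m - 2) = (m - 4)*(m - 3)*(m - 2)*(m + 3)*(m^2 + 2*m + 1) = (m - 4)*(m - 3)*(m - 2)*(m + 1)*(m + 3)*(m + 1)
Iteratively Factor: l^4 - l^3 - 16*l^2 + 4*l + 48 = (l - 4)*(l^3 + 3*l^2 - 4*l - 12) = (l - 4)*(l - 2)*(l^2 + 5*l + 6) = (l - 4)*(l - 2)*(l + 2)*(l + 3)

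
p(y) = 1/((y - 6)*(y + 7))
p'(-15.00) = 0.00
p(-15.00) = 0.01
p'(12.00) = 0.00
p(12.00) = 0.01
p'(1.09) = -0.00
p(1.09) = -0.03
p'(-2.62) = 0.00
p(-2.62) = -0.03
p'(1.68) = -0.00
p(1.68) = -0.03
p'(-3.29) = 0.00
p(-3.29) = -0.03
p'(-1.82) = 0.00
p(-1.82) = -0.02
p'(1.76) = -0.00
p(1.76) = -0.03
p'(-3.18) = 0.00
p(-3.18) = -0.03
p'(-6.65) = 0.63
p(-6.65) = -0.23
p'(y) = -1/((y - 6)*(y + 7)^2) - 1/((y - 6)^2*(y + 7))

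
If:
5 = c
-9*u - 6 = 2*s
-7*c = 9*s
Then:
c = 5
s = -35/9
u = 16/81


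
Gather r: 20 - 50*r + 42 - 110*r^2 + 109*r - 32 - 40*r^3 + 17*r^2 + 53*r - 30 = -40*r^3 - 93*r^2 + 112*r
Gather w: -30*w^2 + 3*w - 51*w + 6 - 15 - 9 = -30*w^2 - 48*w - 18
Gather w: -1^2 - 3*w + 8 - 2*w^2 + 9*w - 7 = -2*w^2 + 6*w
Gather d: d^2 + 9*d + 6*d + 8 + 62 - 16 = d^2 + 15*d + 54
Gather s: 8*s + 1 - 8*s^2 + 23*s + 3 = -8*s^2 + 31*s + 4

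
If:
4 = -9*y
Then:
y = -4/9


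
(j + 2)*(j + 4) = j^2 + 6*j + 8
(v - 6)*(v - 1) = v^2 - 7*v + 6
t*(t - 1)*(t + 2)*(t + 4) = t^4 + 5*t^3 + 2*t^2 - 8*t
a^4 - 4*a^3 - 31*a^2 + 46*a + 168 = (a - 7)*(a - 3)*(a + 2)*(a + 4)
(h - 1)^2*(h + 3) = h^3 + h^2 - 5*h + 3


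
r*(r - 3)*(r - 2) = r^3 - 5*r^2 + 6*r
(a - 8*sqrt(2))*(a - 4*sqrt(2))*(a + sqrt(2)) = a^3 - 11*sqrt(2)*a^2 + 40*a + 64*sqrt(2)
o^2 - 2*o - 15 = (o - 5)*(o + 3)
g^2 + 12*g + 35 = (g + 5)*(g + 7)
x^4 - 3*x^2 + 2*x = x*(x - 1)^2*(x + 2)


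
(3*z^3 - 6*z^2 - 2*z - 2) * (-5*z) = -15*z^4 + 30*z^3 + 10*z^2 + 10*z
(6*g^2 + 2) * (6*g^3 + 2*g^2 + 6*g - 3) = 36*g^5 + 12*g^4 + 48*g^3 - 14*g^2 + 12*g - 6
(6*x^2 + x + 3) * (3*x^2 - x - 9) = 18*x^4 - 3*x^3 - 46*x^2 - 12*x - 27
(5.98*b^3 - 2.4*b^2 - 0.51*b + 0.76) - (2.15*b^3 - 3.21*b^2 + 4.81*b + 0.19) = 3.83*b^3 + 0.81*b^2 - 5.32*b + 0.57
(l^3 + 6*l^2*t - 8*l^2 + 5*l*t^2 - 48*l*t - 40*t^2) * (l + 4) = l^4 + 6*l^3*t - 4*l^3 + 5*l^2*t^2 - 24*l^2*t - 32*l^2 - 20*l*t^2 - 192*l*t - 160*t^2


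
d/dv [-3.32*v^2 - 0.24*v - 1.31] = -6.64*v - 0.24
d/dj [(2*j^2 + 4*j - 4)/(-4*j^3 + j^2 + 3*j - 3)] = 2*j*(4*j^3 + 16*j^2 - 23*j - 2)/(16*j^6 - 8*j^5 - 23*j^4 + 30*j^3 + 3*j^2 - 18*j + 9)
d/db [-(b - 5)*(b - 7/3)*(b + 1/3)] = -3*b^2 + 14*b - 83/9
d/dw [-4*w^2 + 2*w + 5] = 2 - 8*w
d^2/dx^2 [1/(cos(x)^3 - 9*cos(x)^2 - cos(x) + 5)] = ((-sin(x)^2*cos(x) + 9*sin(x)^2 - 4)*(-cos(x) - 72*cos(2*x) + 9*cos(3*x))/4 + 2*(-3*cos(x)^2 + 18*cos(x) + 1)^2*sin(x)^2)/(-sin(x)^2*cos(x) + 9*sin(x)^2 - 4)^3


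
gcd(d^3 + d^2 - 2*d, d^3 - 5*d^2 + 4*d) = d^2 - d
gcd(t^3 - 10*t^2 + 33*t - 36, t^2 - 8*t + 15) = t - 3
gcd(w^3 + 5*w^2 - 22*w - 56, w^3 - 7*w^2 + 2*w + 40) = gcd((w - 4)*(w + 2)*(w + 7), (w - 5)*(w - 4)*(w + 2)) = w^2 - 2*w - 8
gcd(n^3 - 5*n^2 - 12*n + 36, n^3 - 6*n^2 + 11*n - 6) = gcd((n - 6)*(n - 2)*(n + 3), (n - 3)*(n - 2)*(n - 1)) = n - 2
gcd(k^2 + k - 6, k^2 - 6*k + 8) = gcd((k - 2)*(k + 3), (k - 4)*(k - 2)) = k - 2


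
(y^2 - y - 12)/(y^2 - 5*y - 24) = (y - 4)/(y - 8)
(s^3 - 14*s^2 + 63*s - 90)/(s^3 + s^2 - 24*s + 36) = (s^2 - 11*s + 30)/(s^2 + 4*s - 12)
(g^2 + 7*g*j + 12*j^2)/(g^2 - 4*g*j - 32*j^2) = (g + 3*j)/(g - 8*j)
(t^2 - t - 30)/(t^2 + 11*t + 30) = (t - 6)/(t + 6)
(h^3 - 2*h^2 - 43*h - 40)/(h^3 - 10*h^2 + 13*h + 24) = (h + 5)/(h - 3)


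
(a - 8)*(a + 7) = a^2 - a - 56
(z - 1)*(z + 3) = z^2 + 2*z - 3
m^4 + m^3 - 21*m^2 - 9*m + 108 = (m - 3)^2*(m + 3)*(m + 4)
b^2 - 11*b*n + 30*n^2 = (b - 6*n)*(b - 5*n)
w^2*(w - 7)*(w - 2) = w^4 - 9*w^3 + 14*w^2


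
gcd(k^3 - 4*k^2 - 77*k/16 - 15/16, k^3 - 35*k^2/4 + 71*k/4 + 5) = k^2 - 19*k/4 - 5/4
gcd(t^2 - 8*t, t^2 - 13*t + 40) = t - 8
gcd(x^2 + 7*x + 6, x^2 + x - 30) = x + 6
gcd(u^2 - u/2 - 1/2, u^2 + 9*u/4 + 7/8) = u + 1/2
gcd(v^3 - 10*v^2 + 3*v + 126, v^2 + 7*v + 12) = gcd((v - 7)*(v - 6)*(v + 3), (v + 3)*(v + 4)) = v + 3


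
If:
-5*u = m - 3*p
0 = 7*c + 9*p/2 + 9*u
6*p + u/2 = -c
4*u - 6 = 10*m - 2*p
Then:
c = -621/3742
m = -1026/1871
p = 33/1871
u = 225/1871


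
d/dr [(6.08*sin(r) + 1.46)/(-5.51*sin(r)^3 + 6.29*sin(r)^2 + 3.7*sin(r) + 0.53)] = (67.0016*sin(r)^3 - 14.1094*sin(r)^2 - 18.3668*sin(r) - 2.1796)*cos(r)/(30.3601*sin(r)^6 - 69.3158*sin(r)^5 - 1.2099*sin(r)^4 + 40.7054*sin(r)^3 + 20.3574*sin(r)^2 + 3.922*sin(r) + 0.2809)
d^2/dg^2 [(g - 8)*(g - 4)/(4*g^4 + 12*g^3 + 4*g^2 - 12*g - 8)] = (3*g^6 - 69*g^5 + 175*g^4 + 817*g^3 + 42*g^2 - 640*g + 428)/(2*(g^10 + 7*g^9 + 15*g^8 - g^7 - 43*g^6 - 39*g^5 + 29*g^4 + 53*g^3 + 6*g^2 - 20*g - 8))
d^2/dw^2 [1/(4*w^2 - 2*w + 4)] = (-4*w^2 + 2*w + (4*w - 1)^2 - 4)/(2*w^2 - w + 2)^3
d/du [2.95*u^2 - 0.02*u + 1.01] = 5.9*u - 0.02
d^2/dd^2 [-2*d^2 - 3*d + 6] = -4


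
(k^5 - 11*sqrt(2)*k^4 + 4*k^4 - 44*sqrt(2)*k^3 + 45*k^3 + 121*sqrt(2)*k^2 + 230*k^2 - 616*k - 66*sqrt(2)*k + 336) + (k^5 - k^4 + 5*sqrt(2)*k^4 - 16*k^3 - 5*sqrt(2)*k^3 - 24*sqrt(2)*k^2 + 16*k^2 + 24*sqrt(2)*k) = 2*k^5 - 6*sqrt(2)*k^4 + 3*k^4 - 49*sqrt(2)*k^3 + 29*k^3 + 97*sqrt(2)*k^2 + 246*k^2 - 616*k - 42*sqrt(2)*k + 336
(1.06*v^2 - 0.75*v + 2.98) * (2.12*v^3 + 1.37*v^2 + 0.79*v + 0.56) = 2.2472*v^5 - 0.1378*v^4 + 6.1275*v^3 + 4.0837*v^2 + 1.9342*v + 1.6688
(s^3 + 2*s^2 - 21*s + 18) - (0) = s^3 + 2*s^2 - 21*s + 18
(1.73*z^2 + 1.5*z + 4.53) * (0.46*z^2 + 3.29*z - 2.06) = 0.7958*z^4 + 6.3817*z^3 + 3.455*z^2 + 11.8137*z - 9.3318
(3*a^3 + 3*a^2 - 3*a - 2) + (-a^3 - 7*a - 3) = 2*a^3 + 3*a^2 - 10*a - 5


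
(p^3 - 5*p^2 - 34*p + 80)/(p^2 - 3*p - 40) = p - 2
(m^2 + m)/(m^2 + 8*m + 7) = m/(m + 7)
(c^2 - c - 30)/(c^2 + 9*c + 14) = (c^2 - c - 30)/(c^2 + 9*c + 14)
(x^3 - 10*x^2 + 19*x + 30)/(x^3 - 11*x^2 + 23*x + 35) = (x - 6)/(x - 7)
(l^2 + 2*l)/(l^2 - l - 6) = l/(l - 3)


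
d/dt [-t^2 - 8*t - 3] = -2*t - 8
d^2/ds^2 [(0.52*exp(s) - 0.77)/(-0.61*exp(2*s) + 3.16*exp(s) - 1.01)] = (-0.193492*exp(4*s) + 0.143716000000001*exp(3*s) - 2.530524*exp(2*s) + 4.131692*exp(s) + 1.92708)*exp(s)/(0.226981*exp(6*s) - 3.527508*exp(5*s) + 19.401111*exp(4*s) - 43.235752*exp(3*s) + 32.123151*exp(2*s) - 9.670548*exp(s) + 1.030301)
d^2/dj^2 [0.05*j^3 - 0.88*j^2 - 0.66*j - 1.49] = 0.3*j - 1.76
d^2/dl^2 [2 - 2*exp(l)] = -2*exp(l)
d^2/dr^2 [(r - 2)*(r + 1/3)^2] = 6*r - 8/3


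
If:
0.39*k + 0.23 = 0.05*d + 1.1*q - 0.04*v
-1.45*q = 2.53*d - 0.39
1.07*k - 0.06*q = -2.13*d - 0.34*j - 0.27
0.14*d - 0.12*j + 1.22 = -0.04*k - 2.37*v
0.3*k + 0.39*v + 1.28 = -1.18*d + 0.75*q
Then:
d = -0.75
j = -7.99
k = 3.87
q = 1.58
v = -0.94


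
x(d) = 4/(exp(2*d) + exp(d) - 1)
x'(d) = 4*(-2*exp(2*d) - exp(d))/(exp(2*d) + exp(d) - 1)^2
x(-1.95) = -4.78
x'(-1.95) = -1.04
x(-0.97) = -8.38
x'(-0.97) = -11.71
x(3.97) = 0.00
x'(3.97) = -0.00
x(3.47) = 0.00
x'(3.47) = -0.01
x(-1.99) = -4.74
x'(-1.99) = -0.98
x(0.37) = 1.57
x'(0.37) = -3.49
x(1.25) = 0.27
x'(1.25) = -0.52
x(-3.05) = -4.21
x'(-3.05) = -0.23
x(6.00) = 0.00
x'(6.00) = 0.00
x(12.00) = 0.00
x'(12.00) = 0.00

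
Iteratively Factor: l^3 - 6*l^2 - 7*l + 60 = (l + 3)*(l^2 - 9*l + 20) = (l - 4)*(l + 3)*(l - 5)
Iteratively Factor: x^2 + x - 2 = (x - 1)*(x + 2)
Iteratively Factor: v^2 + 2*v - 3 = (v - 1)*(v + 3)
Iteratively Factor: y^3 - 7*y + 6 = (y + 3)*(y^2 - 3*y + 2) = (y - 1)*(y + 3)*(y - 2)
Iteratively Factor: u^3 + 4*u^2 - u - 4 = (u - 1)*(u^2 + 5*u + 4) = (u - 1)*(u + 1)*(u + 4)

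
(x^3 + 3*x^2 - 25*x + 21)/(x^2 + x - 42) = (x^2 - 4*x + 3)/(x - 6)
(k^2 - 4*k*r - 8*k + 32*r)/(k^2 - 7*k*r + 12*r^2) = (8 - k)/(-k + 3*r)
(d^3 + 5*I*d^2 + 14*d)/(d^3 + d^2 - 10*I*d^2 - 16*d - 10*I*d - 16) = d*(d + 7*I)/(d^2 + d*(1 - 8*I) - 8*I)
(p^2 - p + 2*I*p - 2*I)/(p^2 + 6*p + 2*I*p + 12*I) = (p - 1)/(p + 6)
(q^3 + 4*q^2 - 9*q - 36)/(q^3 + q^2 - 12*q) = (q + 3)/q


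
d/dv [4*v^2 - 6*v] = 8*v - 6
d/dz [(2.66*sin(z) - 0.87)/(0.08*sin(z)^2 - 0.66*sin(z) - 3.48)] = (-0.2128*sin(z)^2 + 0.1392*sin(z) - 9.831)*cos(z)/(0.0064*sin(z)^4 - 0.1056*sin(z)^3 - 0.1212*sin(z)^2 + 4.5936*sin(z) + 12.1104)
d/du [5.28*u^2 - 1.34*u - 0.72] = 10.56*u - 1.34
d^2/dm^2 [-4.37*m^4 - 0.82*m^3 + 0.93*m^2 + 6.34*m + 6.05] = -52.44*m^2 - 4.92*m + 1.86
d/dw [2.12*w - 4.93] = 2.12000000000000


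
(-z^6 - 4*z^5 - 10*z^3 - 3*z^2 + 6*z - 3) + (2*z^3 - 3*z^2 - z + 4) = -z^6 - 4*z^5 - 8*z^3 - 6*z^2 + 5*z + 1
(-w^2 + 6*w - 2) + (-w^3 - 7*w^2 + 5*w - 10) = -w^3 - 8*w^2 + 11*w - 12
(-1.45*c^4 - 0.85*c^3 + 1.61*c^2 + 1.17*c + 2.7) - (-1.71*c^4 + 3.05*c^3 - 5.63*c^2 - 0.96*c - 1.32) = 0.26*c^4 - 3.9*c^3 + 7.24*c^2 + 2.13*c + 4.02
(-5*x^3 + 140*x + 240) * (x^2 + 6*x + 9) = -5*x^5 - 30*x^4 + 95*x^3 + 1080*x^2 + 2700*x + 2160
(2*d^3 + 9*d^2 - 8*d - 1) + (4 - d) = 2*d^3 + 9*d^2 - 9*d + 3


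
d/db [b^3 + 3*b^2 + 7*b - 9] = 3*b^2 + 6*b + 7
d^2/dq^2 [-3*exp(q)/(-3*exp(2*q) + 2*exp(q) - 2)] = (27*exp(4*q) + 18*exp(3*q) - 108*exp(2*q) + 12*exp(q) + 12)*exp(q)/(27*exp(6*q) - 54*exp(5*q) + 90*exp(4*q) - 80*exp(3*q) + 60*exp(2*q) - 24*exp(q) + 8)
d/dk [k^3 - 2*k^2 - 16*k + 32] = 3*k^2 - 4*k - 16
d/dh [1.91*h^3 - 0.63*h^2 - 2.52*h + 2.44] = 5.73*h^2 - 1.26*h - 2.52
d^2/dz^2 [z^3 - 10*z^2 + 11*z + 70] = 6*z - 20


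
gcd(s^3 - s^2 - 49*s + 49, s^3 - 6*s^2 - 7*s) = s - 7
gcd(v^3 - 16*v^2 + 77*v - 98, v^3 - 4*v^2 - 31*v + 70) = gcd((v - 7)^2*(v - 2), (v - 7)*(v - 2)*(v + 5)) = v^2 - 9*v + 14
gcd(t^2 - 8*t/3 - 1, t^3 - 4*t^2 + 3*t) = t - 3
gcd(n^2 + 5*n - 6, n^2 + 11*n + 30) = n + 6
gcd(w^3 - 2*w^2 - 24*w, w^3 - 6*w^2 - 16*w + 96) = w^2 - 2*w - 24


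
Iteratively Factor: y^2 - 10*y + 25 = (y - 5)*(y - 5)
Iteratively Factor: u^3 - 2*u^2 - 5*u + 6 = (u - 1)*(u^2 - u - 6) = (u - 3)*(u - 1)*(u + 2)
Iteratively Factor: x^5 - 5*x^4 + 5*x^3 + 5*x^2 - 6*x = (x - 3)*(x^4 - 2*x^3 - x^2 + 2*x) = (x - 3)*(x - 1)*(x^3 - x^2 - 2*x) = x*(x - 3)*(x - 1)*(x^2 - x - 2) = x*(x - 3)*(x - 1)*(x + 1)*(x - 2)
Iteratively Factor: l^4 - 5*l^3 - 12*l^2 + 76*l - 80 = (l + 4)*(l^3 - 9*l^2 + 24*l - 20) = (l - 5)*(l + 4)*(l^2 - 4*l + 4) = (l - 5)*(l - 2)*(l + 4)*(l - 2)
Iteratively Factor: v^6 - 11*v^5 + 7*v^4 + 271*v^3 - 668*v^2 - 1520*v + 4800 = (v + 3)*(v^5 - 14*v^4 + 49*v^3 + 124*v^2 - 1040*v + 1600) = (v + 3)*(v + 4)*(v^4 - 18*v^3 + 121*v^2 - 360*v + 400) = (v - 5)*(v + 3)*(v + 4)*(v^3 - 13*v^2 + 56*v - 80) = (v - 5)*(v - 4)*(v + 3)*(v + 4)*(v^2 - 9*v + 20) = (v - 5)^2*(v - 4)*(v + 3)*(v + 4)*(v - 4)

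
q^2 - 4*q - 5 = (q - 5)*(q + 1)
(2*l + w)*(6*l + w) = 12*l^2 + 8*l*w + w^2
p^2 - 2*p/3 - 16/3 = (p - 8/3)*(p + 2)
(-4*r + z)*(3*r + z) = -12*r^2 - r*z + z^2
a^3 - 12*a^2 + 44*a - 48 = (a - 6)*(a - 4)*(a - 2)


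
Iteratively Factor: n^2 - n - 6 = (n - 3)*(n + 2)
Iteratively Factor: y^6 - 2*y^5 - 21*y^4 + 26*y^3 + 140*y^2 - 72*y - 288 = (y - 2)*(y^5 - 21*y^3 - 16*y^2 + 108*y + 144) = (y - 2)*(y + 2)*(y^4 - 2*y^3 - 17*y^2 + 18*y + 72) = (y - 3)*(y - 2)*(y + 2)*(y^3 + y^2 - 14*y - 24) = (y - 3)*(y - 2)*(y + 2)*(y + 3)*(y^2 - 2*y - 8) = (y - 3)*(y - 2)*(y + 2)^2*(y + 3)*(y - 4)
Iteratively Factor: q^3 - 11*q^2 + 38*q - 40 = (q - 2)*(q^2 - 9*q + 20) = (q - 4)*(q - 2)*(q - 5)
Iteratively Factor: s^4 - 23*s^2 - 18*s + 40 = (s - 1)*(s^3 + s^2 - 22*s - 40) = (s - 1)*(s + 2)*(s^2 - s - 20) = (s - 1)*(s + 2)*(s + 4)*(s - 5)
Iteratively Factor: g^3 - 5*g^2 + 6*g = (g)*(g^2 - 5*g + 6) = g*(g - 2)*(g - 3)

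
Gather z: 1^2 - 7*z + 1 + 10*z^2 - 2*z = 10*z^2 - 9*z + 2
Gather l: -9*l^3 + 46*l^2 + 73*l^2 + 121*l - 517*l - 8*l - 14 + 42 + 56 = -9*l^3 + 119*l^2 - 404*l + 84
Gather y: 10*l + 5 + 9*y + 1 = 10*l + 9*y + 6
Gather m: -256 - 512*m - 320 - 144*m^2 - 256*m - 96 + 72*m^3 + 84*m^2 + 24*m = 72*m^3 - 60*m^2 - 744*m - 672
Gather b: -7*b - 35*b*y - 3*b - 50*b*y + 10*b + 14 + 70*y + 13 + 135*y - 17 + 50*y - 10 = -85*b*y + 255*y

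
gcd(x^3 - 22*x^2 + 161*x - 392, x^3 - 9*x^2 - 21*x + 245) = x^2 - 14*x + 49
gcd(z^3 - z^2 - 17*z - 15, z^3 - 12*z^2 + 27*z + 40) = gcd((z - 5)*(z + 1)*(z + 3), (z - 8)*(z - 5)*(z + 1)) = z^2 - 4*z - 5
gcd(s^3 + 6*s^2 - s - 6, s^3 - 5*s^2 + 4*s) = s - 1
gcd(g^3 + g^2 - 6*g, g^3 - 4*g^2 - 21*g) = g^2 + 3*g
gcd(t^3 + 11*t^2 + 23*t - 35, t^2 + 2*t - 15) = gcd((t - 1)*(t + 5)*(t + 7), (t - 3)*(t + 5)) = t + 5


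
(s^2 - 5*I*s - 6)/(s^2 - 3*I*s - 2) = (s - 3*I)/(s - I)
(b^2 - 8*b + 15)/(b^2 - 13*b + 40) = (b - 3)/(b - 8)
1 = 1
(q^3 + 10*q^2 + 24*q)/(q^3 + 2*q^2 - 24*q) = (q + 4)/(q - 4)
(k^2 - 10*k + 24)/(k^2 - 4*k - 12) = (k - 4)/(k + 2)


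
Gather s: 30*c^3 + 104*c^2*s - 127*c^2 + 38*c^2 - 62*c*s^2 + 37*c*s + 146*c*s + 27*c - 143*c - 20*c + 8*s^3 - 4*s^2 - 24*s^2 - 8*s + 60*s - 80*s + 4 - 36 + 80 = 30*c^3 - 89*c^2 - 136*c + 8*s^3 + s^2*(-62*c - 28) + s*(104*c^2 + 183*c - 28) + 48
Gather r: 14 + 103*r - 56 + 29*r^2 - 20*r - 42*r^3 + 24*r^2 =-42*r^3 + 53*r^2 + 83*r - 42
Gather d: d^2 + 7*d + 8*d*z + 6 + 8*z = d^2 + d*(8*z + 7) + 8*z + 6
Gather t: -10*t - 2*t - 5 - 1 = -12*t - 6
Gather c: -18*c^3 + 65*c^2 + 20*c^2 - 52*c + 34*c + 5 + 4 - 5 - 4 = -18*c^3 + 85*c^2 - 18*c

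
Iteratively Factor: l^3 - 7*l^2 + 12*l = (l - 4)*(l^2 - 3*l) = (l - 4)*(l - 3)*(l)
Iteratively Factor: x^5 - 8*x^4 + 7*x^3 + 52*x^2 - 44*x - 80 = (x + 1)*(x^4 - 9*x^3 + 16*x^2 + 36*x - 80) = (x - 5)*(x + 1)*(x^3 - 4*x^2 - 4*x + 16) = (x - 5)*(x + 1)*(x + 2)*(x^2 - 6*x + 8) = (x - 5)*(x - 2)*(x + 1)*(x + 2)*(x - 4)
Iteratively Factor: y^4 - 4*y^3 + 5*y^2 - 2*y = (y)*(y^3 - 4*y^2 + 5*y - 2) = y*(y - 2)*(y^2 - 2*y + 1) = y*(y - 2)*(y - 1)*(y - 1)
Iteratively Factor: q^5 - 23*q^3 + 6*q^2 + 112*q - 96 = (q + 4)*(q^4 - 4*q^3 - 7*q^2 + 34*q - 24) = (q - 2)*(q + 4)*(q^3 - 2*q^2 - 11*q + 12) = (q - 4)*(q - 2)*(q + 4)*(q^2 + 2*q - 3) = (q - 4)*(q - 2)*(q - 1)*(q + 4)*(q + 3)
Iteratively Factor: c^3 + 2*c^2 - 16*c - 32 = (c + 2)*(c^2 - 16) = (c - 4)*(c + 2)*(c + 4)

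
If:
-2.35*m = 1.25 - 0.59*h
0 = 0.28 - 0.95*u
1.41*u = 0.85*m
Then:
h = 4.07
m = 0.49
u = 0.29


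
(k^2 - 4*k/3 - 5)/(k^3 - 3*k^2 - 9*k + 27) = (k + 5/3)/(k^2 - 9)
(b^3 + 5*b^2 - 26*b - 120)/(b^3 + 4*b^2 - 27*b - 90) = (b + 4)/(b + 3)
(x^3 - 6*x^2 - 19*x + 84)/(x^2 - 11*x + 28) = (x^2 + x - 12)/(x - 4)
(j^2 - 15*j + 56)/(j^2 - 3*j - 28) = (j - 8)/(j + 4)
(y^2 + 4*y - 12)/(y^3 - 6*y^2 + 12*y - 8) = (y + 6)/(y^2 - 4*y + 4)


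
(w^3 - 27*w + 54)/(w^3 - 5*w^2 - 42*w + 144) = (w - 3)/(w - 8)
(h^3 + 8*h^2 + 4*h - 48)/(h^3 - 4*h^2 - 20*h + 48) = (h + 6)/(h - 6)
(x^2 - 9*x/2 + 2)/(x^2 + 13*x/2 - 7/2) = (x - 4)/(x + 7)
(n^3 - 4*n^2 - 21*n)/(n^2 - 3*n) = (n^2 - 4*n - 21)/(n - 3)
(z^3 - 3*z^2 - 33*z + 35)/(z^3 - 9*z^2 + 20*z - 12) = (z^2 - 2*z - 35)/(z^2 - 8*z + 12)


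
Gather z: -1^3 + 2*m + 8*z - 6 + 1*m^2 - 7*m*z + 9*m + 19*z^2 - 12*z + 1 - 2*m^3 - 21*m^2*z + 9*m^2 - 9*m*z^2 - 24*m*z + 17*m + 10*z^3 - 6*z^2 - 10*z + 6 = -2*m^3 + 10*m^2 + 28*m + 10*z^3 + z^2*(13 - 9*m) + z*(-21*m^2 - 31*m - 14)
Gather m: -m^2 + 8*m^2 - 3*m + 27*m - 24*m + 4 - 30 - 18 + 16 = 7*m^2 - 28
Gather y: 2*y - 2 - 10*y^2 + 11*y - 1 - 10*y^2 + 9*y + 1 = -20*y^2 + 22*y - 2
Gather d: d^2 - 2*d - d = d^2 - 3*d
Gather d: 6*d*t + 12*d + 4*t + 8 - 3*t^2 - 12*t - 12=d*(6*t + 12) - 3*t^2 - 8*t - 4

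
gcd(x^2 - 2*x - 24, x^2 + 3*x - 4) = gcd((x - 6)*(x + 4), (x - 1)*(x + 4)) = x + 4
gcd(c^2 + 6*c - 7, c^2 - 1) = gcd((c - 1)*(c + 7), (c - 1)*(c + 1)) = c - 1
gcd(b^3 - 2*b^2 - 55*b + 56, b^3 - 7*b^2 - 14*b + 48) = b - 8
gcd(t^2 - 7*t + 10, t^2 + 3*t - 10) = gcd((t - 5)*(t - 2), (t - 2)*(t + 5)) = t - 2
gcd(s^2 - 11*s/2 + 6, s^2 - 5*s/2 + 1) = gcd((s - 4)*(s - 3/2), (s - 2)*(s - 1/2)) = 1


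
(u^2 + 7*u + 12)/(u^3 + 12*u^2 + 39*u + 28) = (u + 3)/(u^2 + 8*u + 7)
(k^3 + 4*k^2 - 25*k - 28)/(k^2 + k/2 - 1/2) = 2*(k^2 + 3*k - 28)/(2*k - 1)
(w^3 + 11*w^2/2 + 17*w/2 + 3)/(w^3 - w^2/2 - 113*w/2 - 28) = (w^2 + 5*w + 6)/(w^2 - w - 56)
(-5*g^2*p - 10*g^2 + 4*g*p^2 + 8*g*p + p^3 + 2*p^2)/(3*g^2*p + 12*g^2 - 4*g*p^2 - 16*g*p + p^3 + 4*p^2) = (5*g*p + 10*g + p^2 + 2*p)/(-3*g*p - 12*g + p^2 + 4*p)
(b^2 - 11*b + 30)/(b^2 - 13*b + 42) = (b - 5)/(b - 7)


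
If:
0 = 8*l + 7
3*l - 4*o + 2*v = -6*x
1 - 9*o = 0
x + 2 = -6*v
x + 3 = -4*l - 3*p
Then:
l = -7/8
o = 1/9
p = -65/1224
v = -1085/2448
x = 269/408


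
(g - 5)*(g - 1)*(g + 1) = g^3 - 5*g^2 - g + 5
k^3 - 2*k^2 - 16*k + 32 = (k - 4)*(k - 2)*(k + 4)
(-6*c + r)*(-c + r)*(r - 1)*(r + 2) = 6*c^2*r^2 + 6*c^2*r - 12*c^2 - 7*c*r^3 - 7*c*r^2 + 14*c*r + r^4 + r^3 - 2*r^2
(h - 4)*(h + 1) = h^2 - 3*h - 4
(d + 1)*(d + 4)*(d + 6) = d^3 + 11*d^2 + 34*d + 24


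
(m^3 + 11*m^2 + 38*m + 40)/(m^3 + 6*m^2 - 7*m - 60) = (m + 2)/(m - 3)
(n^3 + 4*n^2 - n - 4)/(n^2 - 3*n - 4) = (n^2 + 3*n - 4)/(n - 4)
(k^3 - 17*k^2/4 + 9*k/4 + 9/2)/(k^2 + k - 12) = (4*k^2 - 5*k - 6)/(4*(k + 4))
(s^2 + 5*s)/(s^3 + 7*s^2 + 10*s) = 1/(s + 2)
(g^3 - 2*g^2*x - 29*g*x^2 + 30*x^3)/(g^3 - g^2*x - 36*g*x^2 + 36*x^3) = (g + 5*x)/(g + 6*x)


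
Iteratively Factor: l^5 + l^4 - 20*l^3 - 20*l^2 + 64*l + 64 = (l - 2)*(l^4 + 3*l^3 - 14*l^2 - 48*l - 32) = (l - 2)*(l + 4)*(l^3 - l^2 - 10*l - 8) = (l - 2)*(l + 2)*(l + 4)*(l^2 - 3*l - 4) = (l - 4)*(l - 2)*(l + 2)*(l + 4)*(l + 1)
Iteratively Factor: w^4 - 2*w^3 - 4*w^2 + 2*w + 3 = (w + 1)*(w^3 - 3*w^2 - w + 3) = (w - 3)*(w + 1)*(w^2 - 1) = (w - 3)*(w + 1)^2*(w - 1)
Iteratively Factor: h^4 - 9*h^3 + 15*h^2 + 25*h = (h + 1)*(h^3 - 10*h^2 + 25*h) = (h - 5)*(h + 1)*(h^2 - 5*h) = h*(h - 5)*(h + 1)*(h - 5)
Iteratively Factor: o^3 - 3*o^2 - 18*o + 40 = (o - 5)*(o^2 + 2*o - 8) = (o - 5)*(o + 4)*(o - 2)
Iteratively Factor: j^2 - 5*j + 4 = (j - 1)*(j - 4)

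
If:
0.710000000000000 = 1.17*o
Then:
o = 0.61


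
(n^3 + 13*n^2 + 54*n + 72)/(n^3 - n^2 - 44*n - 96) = (n + 6)/(n - 8)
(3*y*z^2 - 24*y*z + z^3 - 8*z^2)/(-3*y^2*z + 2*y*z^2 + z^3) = (8 - z)/(y - z)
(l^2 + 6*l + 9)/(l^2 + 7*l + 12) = (l + 3)/(l + 4)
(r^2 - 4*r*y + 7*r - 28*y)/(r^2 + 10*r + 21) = (r - 4*y)/(r + 3)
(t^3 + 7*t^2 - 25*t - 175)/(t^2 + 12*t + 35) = t - 5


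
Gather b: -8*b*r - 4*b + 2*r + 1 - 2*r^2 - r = b*(-8*r - 4) - 2*r^2 + r + 1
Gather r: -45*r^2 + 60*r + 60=-45*r^2 + 60*r + 60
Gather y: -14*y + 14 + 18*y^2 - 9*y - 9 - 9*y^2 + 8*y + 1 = 9*y^2 - 15*y + 6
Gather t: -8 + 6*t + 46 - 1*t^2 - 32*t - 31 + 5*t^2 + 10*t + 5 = 4*t^2 - 16*t + 12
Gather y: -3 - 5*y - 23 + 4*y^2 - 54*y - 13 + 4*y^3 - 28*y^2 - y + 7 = 4*y^3 - 24*y^2 - 60*y - 32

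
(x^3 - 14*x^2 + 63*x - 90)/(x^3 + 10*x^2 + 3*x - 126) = (x^2 - 11*x + 30)/(x^2 + 13*x + 42)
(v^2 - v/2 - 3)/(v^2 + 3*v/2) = (v - 2)/v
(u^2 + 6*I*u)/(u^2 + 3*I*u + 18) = u/(u - 3*I)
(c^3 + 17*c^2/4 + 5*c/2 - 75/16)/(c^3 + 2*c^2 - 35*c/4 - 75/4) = (c - 3/4)/(c - 3)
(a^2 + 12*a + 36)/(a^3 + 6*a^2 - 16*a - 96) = (a + 6)/(a^2 - 16)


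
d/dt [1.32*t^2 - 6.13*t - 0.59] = 2.64*t - 6.13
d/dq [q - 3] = 1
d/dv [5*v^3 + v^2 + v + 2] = 15*v^2 + 2*v + 1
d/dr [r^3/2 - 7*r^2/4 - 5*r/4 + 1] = 3*r^2/2 - 7*r/2 - 5/4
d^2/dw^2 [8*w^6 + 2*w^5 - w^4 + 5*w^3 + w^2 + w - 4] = 240*w^4 + 40*w^3 - 12*w^2 + 30*w + 2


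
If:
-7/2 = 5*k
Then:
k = -7/10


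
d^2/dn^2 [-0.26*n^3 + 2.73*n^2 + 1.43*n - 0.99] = 5.46 - 1.56*n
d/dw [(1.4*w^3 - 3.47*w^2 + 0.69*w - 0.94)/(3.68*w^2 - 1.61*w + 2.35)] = (5.152*w^4 - 4.508*w^3 + 12.9175*w^2 - 9.3906*w + 0.1081)/(13.5424*w^4 - 11.8496*w^3 + 19.8881*w^2 - 7.567*w + 5.5225)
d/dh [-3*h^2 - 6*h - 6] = -6*h - 6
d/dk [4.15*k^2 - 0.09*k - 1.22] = 8.3*k - 0.09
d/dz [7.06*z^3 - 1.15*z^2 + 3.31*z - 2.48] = 21.18*z^2 - 2.3*z + 3.31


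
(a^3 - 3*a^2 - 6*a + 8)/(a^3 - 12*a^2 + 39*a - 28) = (a + 2)/(a - 7)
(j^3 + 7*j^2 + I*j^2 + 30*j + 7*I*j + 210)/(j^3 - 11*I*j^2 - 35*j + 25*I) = (j^2 + j*(7 + 6*I) + 42*I)/(j^2 - 6*I*j - 5)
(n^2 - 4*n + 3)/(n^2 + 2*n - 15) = (n - 1)/(n + 5)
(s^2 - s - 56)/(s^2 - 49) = (s - 8)/(s - 7)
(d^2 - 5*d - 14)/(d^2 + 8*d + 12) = (d - 7)/(d + 6)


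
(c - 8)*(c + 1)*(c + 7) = c^3 - 57*c - 56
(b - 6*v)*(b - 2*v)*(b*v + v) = b^3*v - 8*b^2*v^2 + b^2*v + 12*b*v^3 - 8*b*v^2 + 12*v^3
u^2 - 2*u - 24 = (u - 6)*(u + 4)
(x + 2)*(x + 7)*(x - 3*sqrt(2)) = x^3 - 3*sqrt(2)*x^2 + 9*x^2 - 27*sqrt(2)*x + 14*x - 42*sqrt(2)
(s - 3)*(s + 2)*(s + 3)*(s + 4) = s^4 + 6*s^3 - s^2 - 54*s - 72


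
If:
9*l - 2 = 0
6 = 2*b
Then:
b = 3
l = 2/9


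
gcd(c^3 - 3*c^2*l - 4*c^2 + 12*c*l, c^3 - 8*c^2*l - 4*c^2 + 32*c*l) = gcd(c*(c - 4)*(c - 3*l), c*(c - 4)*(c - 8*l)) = c^2 - 4*c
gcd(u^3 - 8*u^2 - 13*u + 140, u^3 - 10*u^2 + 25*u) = u - 5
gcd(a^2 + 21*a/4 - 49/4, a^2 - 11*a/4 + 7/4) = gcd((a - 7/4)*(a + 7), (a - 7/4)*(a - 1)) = a - 7/4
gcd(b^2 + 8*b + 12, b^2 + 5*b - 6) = b + 6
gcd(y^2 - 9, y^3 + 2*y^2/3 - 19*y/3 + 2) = y + 3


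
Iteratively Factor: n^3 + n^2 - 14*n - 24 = (n + 2)*(n^2 - n - 12) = (n - 4)*(n + 2)*(n + 3)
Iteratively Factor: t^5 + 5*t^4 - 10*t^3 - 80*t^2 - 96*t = (t + 3)*(t^4 + 2*t^3 - 16*t^2 - 32*t) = (t + 3)*(t + 4)*(t^3 - 2*t^2 - 8*t) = t*(t + 3)*(t + 4)*(t^2 - 2*t - 8) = t*(t - 4)*(t + 3)*(t + 4)*(t + 2)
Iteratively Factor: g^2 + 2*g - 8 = (g + 4)*(g - 2)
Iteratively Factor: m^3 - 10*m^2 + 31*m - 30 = (m - 3)*(m^2 - 7*m + 10) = (m - 3)*(m - 2)*(m - 5)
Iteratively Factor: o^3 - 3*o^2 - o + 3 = (o - 1)*(o^2 - 2*o - 3) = (o - 3)*(o - 1)*(o + 1)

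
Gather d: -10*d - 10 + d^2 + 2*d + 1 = d^2 - 8*d - 9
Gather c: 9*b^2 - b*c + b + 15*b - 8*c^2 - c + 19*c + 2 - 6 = 9*b^2 + 16*b - 8*c^2 + c*(18 - b) - 4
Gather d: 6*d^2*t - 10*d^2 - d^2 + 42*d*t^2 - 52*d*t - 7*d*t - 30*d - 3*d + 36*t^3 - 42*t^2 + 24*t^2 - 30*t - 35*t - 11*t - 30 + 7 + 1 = d^2*(6*t - 11) + d*(42*t^2 - 59*t - 33) + 36*t^3 - 18*t^2 - 76*t - 22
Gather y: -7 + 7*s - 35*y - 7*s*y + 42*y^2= 7*s + 42*y^2 + y*(-7*s - 35) - 7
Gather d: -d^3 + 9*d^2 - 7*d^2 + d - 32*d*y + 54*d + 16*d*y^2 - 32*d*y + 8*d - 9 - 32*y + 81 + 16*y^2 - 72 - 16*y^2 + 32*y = -d^3 + 2*d^2 + d*(16*y^2 - 64*y + 63)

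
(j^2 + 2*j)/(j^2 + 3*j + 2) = j/(j + 1)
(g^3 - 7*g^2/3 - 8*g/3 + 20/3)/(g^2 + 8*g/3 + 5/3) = (g^2 - 4*g + 4)/(g + 1)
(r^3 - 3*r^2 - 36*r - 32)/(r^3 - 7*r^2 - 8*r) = (r + 4)/r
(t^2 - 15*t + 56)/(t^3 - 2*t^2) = (t^2 - 15*t + 56)/(t^2*(t - 2))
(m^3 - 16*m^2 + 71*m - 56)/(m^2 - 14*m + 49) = (m^2 - 9*m + 8)/(m - 7)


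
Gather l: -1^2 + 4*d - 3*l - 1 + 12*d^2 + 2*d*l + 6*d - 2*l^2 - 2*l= 12*d^2 + 10*d - 2*l^2 + l*(2*d - 5) - 2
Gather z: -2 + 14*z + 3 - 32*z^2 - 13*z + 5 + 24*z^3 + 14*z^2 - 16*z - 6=24*z^3 - 18*z^2 - 15*z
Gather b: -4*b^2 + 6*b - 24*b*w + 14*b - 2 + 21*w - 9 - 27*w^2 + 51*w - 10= -4*b^2 + b*(20 - 24*w) - 27*w^2 + 72*w - 21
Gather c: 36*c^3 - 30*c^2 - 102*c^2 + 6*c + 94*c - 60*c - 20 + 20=36*c^3 - 132*c^2 + 40*c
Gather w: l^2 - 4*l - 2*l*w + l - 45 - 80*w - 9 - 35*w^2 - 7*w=l^2 - 3*l - 35*w^2 + w*(-2*l - 87) - 54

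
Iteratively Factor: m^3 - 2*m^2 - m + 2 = (m - 1)*(m^2 - m - 2) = (m - 2)*(m - 1)*(m + 1)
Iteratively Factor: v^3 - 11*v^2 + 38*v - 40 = (v - 5)*(v^2 - 6*v + 8) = (v - 5)*(v - 2)*(v - 4)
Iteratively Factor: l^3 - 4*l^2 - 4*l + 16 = (l + 2)*(l^2 - 6*l + 8) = (l - 4)*(l + 2)*(l - 2)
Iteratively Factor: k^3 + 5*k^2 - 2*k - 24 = (k + 3)*(k^2 + 2*k - 8) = (k + 3)*(k + 4)*(k - 2)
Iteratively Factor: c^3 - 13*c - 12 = (c - 4)*(c^2 + 4*c + 3) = (c - 4)*(c + 3)*(c + 1)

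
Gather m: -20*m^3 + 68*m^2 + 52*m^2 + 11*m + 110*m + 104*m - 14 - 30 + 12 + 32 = -20*m^3 + 120*m^2 + 225*m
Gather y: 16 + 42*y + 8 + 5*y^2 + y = 5*y^2 + 43*y + 24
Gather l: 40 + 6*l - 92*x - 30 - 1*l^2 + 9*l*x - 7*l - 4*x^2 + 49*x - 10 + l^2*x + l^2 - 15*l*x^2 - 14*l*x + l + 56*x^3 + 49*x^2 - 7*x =l^2*x + l*(-15*x^2 - 5*x) + 56*x^3 + 45*x^2 - 50*x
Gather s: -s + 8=8 - s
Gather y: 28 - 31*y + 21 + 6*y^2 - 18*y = 6*y^2 - 49*y + 49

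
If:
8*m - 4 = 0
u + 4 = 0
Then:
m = 1/2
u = -4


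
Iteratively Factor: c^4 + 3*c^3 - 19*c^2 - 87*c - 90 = (c + 3)*(c^3 - 19*c - 30) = (c - 5)*(c + 3)*(c^2 + 5*c + 6) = (c - 5)*(c + 2)*(c + 3)*(c + 3)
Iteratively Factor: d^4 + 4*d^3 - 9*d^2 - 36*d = (d - 3)*(d^3 + 7*d^2 + 12*d) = (d - 3)*(d + 3)*(d^2 + 4*d) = (d - 3)*(d + 3)*(d + 4)*(d)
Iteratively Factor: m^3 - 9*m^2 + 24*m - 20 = (m - 5)*(m^2 - 4*m + 4) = (m - 5)*(m - 2)*(m - 2)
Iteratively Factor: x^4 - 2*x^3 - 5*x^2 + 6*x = (x - 3)*(x^3 + x^2 - 2*x) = (x - 3)*(x - 1)*(x^2 + 2*x) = (x - 3)*(x - 1)*(x + 2)*(x)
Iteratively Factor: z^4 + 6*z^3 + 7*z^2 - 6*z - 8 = (z + 1)*(z^3 + 5*z^2 + 2*z - 8) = (z + 1)*(z + 4)*(z^2 + z - 2) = (z - 1)*(z + 1)*(z + 4)*(z + 2)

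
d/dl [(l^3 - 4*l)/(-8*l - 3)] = (-16*l^3 - 9*l^2 + 12)/(64*l^2 + 48*l + 9)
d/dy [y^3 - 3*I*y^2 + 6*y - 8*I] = 3*y^2 - 6*I*y + 6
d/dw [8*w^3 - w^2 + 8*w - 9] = 24*w^2 - 2*w + 8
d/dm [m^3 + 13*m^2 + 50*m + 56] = 3*m^2 + 26*m + 50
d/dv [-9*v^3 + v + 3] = 1 - 27*v^2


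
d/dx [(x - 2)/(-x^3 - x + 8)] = (-x^3 - x + (x - 2)*(3*x^2 + 1) + 8)/(x^3 + x - 8)^2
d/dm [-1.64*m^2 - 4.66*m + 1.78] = -3.28*m - 4.66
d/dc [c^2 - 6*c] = 2*c - 6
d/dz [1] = 0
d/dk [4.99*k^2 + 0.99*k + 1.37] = 9.98*k + 0.99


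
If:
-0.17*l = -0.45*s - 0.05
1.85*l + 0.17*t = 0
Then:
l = -0.0918918918918919*t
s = -0.0347147147147147*t - 0.111111111111111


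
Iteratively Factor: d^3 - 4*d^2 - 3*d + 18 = (d - 3)*(d^2 - d - 6) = (d - 3)*(d + 2)*(d - 3)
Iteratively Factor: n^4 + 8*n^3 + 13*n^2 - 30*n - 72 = (n - 2)*(n^3 + 10*n^2 + 33*n + 36) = (n - 2)*(n + 3)*(n^2 + 7*n + 12) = (n - 2)*(n + 3)^2*(n + 4)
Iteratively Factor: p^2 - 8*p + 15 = (p - 3)*(p - 5)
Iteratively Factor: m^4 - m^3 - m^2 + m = (m - 1)*(m^3 - m) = m*(m - 1)*(m^2 - 1) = m*(m - 1)*(m + 1)*(m - 1)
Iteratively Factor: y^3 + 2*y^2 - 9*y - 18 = (y - 3)*(y^2 + 5*y + 6) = (y - 3)*(y + 3)*(y + 2)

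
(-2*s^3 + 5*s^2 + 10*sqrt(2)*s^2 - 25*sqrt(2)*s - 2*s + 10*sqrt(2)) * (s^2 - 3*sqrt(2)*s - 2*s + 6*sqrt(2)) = -2*s^5 + 9*s^4 + 16*sqrt(2)*s^4 - 72*sqrt(2)*s^3 - 72*s^3 + 96*sqrt(2)*s^2 + 274*s^2 - 360*s - 32*sqrt(2)*s + 120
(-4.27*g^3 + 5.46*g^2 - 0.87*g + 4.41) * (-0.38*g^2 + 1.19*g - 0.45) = 1.6226*g^5 - 7.1561*g^4 + 8.7495*g^3 - 5.1681*g^2 + 5.6394*g - 1.9845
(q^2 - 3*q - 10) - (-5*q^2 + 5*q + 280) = 6*q^2 - 8*q - 290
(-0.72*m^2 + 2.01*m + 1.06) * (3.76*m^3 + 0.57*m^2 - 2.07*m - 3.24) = -2.7072*m^5 + 7.1472*m^4 + 6.6217*m^3 - 1.2237*m^2 - 8.7066*m - 3.4344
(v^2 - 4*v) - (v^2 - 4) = 4 - 4*v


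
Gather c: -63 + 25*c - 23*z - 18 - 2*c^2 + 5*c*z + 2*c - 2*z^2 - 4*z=-2*c^2 + c*(5*z + 27) - 2*z^2 - 27*z - 81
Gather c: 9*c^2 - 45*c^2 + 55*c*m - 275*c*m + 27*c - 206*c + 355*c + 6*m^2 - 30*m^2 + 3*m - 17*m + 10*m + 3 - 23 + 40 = -36*c^2 + c*(176 - 220*m) - 24*m^2 - 4*m + 20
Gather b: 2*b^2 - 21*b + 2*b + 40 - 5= 2*b^2 - 19*b + 35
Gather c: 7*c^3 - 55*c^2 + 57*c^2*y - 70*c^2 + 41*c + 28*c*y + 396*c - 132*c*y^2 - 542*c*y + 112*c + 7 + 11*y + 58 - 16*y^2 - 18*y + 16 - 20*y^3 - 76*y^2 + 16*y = 7*c^3 + c^2*(57*y - 125) + c*(-132*y^2 - 514*y + 549) - 20*y^3 - 92*y^2 + 9*y + 81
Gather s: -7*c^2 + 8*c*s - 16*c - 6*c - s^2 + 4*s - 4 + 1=-7*c^2 - 22*c - s^2 + s*(8*c + 4) - 3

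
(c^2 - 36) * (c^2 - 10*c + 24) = c^4 - 10*c^3 - 12*c^2 + 360*c - 864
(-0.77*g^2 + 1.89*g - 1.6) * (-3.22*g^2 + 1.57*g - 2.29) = 2.4794*g^4 - 7.2947*g^3 + 9.8826*g^2 - 6.8401*g + 3.664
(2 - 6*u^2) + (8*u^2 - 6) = 2*u^2 - 4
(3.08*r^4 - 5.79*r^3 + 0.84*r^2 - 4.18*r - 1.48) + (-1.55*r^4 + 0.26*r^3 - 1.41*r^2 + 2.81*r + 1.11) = 1.53*r^4 - 5.53*r^3 - 0.57*r^2 - 1.37*r - 0.37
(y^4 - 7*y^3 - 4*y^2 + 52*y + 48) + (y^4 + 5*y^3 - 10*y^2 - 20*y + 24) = 2*y^4 - 2*y^3 - 14*y^2 + 32*y + 72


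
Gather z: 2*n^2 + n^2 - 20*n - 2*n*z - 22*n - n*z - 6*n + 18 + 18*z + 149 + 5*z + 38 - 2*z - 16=3*n^2 - 48*n + z*(21 - 3*n) + 189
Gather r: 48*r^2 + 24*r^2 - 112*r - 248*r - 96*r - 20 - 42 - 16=72*r^2 - 456*r - 78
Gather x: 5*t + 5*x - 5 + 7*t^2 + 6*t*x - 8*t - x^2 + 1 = 7*t^2 - 3*t - x^2 + x*(6*t + 5) - 4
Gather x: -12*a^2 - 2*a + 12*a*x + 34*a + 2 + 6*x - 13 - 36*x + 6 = -12*a^2 + 32*a + x*(12*a - 30) - 5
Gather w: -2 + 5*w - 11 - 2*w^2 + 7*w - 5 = -2*w^2 + 12*w - 18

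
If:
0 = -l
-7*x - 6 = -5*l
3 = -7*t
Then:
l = 0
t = -3/7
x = -6/7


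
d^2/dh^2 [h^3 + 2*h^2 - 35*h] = 6*h + 4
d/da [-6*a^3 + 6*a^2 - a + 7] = -18*a^2 + 12*a - 1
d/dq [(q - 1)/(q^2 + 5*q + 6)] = (q^2 + 5*q - (q - 1)*(2*q + 5) + 6)/(q^2 + 5*q + 6)^2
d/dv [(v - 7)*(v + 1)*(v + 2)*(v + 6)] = 4*v^3 + 6*v^2 - 86*v - 128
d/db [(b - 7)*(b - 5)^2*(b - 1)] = 4*b^3 - 54*b^2 + 224*b - 270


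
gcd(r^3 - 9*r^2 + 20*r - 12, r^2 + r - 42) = r - 6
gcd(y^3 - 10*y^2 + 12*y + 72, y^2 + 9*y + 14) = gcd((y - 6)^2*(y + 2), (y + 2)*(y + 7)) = y + 2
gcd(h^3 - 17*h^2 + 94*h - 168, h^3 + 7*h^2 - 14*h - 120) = h - 4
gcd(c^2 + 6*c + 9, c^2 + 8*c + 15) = c + 3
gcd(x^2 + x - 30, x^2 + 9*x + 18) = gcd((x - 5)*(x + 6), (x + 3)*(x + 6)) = x + 6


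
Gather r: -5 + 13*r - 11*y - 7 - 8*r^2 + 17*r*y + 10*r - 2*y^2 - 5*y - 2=-8*r^2 + r*(17*y + 23) - 2*y^2 - 16*y - 14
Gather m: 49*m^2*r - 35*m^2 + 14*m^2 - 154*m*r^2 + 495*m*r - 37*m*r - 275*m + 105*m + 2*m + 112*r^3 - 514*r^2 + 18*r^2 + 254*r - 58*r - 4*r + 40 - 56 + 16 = m^2*(49*r - 21) + m*(-154*r^2 + 458*r - 168) + 112*r^3 - 496*r^2 + 192*r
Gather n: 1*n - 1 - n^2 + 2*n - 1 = -n^2 + 3*n - 2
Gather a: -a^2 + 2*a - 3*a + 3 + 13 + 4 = -a^2 - a + 20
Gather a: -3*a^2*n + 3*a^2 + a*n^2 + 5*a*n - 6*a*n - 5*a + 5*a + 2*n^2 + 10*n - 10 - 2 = a^2*(3 - 3*n) + a*(n^2 - n) + 2*n^2 + 10*n - 12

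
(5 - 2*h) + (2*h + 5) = 10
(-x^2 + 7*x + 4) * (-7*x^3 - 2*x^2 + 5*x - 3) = 7*x^5 - 47*x^4 - 47*x^3 + 30*x^2 - x - 12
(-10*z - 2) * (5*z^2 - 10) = -50*z^3 - 10*z^2 + 100*z + 20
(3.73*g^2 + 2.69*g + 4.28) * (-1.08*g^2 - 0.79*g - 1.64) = -4.0284*g^4 - 5.8519*g^3 - 12.8647*g^2 - 7.7928*g - 7.0192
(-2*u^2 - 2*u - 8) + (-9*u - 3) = -2*u^2 - 11*u - 11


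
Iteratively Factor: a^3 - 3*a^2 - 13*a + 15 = (a + 3)*(a^2 - 6*a + 5) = (a - 5)*(a + 3)*(a - 1)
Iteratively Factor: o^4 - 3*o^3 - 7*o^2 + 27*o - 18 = (o + 3)*(o^3 - 6*o^2 + 11*o - 6) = (o - 2)*(o + 3)*(o^2 - 4*o + 3) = (o - 2)*(o - 1)*(o + 3)*(o - 3)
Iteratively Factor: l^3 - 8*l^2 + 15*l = (l - 3)*(l^2 - 5*l) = (l - 5)*(l - 3)*(l)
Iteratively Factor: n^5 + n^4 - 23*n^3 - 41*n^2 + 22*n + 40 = (n + 1)*(n^4 - 23*n^2 - 18*n + 40) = (n + 1)*(n + 4)*(n^3 - 4*n^2 - 7*n + 10) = (n - 1)*(n + 1)*(n + 4)*(n^2 - 3*n - 10) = (n - 5)*(n - 1)*(n + 1)*(n + 4)*(n + 2)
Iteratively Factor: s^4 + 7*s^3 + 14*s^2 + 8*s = (s + 2)*(s^3 + 5*s^2 + 4*s) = (s + 2)*(s + 4)*(s^2 + s) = (s + 1)*(s + 2)*(s + 4)*(s)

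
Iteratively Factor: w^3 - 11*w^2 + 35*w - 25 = (w - 5)*(w^2 - 6*w + 5) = (w - 5)^2*(w - 1)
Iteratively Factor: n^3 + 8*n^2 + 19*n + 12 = (n + 4)*(n^2 + 4*n + 3) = (n + 3)*(n + 4)*(n + 1)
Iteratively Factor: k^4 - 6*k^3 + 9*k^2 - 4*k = (k - 1)*(k^3 - 5*k^2 + 4*k) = (k - 4)*(k - 1)*(k^2 - k) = (k - 4)*(k - 1)^2*(k)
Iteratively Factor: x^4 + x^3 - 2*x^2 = (x)*(x^3 + x^2 - 2*x) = x*(x - 1)*(x^2 + 2*x) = x*(x - 1)*(x + 2)*(x)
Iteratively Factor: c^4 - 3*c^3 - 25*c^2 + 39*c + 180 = (c + 3)*(c^3 - 6*c^2 - 7*c + 60) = (c - 4)*(c + 3)*(c^2 - 2*c - 15) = (c - 5)*(c - 4)*(c + 3)*(c + 3)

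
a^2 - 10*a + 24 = (a - 6)*(a - 4)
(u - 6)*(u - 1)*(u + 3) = u^3 - 4*u^2 - 15*u + 18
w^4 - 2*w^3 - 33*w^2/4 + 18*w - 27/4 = (w - 3)*(w - 3/2)*(w - 1/2)*(w + 3)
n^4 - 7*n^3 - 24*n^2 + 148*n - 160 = (n - 8)*(n - 2)^2*(n + 5)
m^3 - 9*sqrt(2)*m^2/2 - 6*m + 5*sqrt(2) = (m - 5*sqrt(2))*(m - sqrt(2)/2)*(m + sqrt(2))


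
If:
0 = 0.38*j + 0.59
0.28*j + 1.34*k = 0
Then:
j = -1.55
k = 0.32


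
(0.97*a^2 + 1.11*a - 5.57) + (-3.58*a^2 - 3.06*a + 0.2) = -2.61*a^2 - 1.95*a - 5.37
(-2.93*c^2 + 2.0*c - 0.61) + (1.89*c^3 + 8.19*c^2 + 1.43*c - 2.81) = 1.89*c^3 + 5.26*c^2 + 3.43*c - 3.42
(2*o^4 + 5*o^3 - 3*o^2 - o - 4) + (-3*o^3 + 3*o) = 2*o^4 + 2*o^3 - 3*o^2 + 2*o - 4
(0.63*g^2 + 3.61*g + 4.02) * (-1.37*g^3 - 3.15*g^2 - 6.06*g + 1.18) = -0.8631*g^5 - 6.9302*g^4 - 20.6967*g^3 - 33.7962*g^2 - 20.1014*g + 4.7436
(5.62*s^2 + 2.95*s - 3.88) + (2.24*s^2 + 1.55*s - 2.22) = 7.86*s^2 + 4.5*s - 6.1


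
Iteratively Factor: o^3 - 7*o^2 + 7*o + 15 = (o - 5)*(o^2 - 2*o - 3) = (o - 5)*(o - 3)*(o + 1)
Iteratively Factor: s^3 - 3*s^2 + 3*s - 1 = (s - 1)*(s^2 - 2*s + 1) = (s - 1)^2*(s - 1)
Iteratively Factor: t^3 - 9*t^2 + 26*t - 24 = (t - 3)*(t^2 - 6*t + 8) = (t - 3)*(t - 2)*(t - 4)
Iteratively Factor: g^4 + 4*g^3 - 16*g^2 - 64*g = (g - 4)*(g^3 + 8*g^2 + 16*g) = g*(g - 4)*(g^2 + 8*g + 16) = g*(g - 4)*(g + 4)*(g + 4)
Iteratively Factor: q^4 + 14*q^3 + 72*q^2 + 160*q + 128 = (q + 4)*(q^3 + 10*q^2 + 32*q + 32) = (q + 4)^2*(q^2 + 6*q + 8) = (q + 4)^3*(q + 2)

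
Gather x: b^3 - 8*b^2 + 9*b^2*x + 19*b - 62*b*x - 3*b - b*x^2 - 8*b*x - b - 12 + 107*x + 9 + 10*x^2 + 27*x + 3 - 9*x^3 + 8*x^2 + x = b^3 - 8*b^2 + 15*b - 9*x^3 + x^2*(18 - b) + x*(9*b^2 - 70*b + 135)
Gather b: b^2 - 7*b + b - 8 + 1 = b^2 - 6*b - 7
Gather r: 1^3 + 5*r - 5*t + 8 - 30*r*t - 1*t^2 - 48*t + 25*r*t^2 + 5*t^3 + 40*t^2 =r*(25*t^2 - 30*t + 5) + 5*t^3 + 39*t^2 - 53*t + 9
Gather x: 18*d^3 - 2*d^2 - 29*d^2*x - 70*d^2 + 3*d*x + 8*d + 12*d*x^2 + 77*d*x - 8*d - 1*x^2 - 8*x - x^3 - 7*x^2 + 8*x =18*d^3 - 72*d^2 - x^3 + x^2*(12*d - 8) + x*(-29*d^2 + 80*d)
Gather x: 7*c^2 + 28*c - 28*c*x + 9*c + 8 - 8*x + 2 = 7*c^2 + 37*c + x*(-28*c - 8) + 10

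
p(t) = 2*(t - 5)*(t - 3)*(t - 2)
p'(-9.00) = 908.00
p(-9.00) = -3696.00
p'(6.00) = 38.00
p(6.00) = 24.00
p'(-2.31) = 186.42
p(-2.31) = -334.59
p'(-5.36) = 448.78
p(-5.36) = -1274.89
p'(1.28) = 20.63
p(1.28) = -9.21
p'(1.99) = 6.16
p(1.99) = -0.06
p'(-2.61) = 207.27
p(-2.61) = -393.62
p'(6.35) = 49.94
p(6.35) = 39.35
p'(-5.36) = 448.78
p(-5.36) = -1274.89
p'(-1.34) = 126.37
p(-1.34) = -183.80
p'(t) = 2*(t - 5)*(t - 3) + 2*(t - 5)*(t - 2) + 2*(t - 3)*(t - 2)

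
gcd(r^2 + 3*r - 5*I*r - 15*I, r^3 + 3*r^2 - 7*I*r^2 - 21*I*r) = r + 3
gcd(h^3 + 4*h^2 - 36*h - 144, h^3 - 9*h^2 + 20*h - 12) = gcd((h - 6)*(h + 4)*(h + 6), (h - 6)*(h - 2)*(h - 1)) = h - 6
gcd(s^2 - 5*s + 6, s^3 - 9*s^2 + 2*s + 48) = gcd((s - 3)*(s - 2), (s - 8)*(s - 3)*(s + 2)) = s - 3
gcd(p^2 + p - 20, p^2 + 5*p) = p + 5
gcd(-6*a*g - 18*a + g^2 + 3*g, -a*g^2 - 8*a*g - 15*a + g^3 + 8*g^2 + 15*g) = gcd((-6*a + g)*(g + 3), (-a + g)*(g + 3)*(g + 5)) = g + 3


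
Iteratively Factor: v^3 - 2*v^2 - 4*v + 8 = (v - 2)*(v^2 - 4) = (v - 2)^2*(v + 2)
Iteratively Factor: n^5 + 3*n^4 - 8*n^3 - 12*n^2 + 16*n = (n - 1)*(n^4 + 4*n^3 - 4*n^2 - 16*n) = (n - 2)*(n - 1)*(n^3 + 6*n^2 + 8*n) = n*(n - 2)*(n - 1)*(n^2 + 6*n + 8) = n*(n - 2)*(n - 1)*(n + 2)*(n + 4)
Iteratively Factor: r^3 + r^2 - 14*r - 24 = (r + 2)*(r^2 - r - 12) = (r + 2)*(r + 3)*(r - 4)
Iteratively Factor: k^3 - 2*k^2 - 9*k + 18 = (k - 2)*(k^2 - 9) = (k - 3)*(k - 2)*(k + 3)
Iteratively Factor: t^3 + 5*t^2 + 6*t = (t + 3)*(t^2 + 2*t) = t*(t + 3)*(t + 2)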